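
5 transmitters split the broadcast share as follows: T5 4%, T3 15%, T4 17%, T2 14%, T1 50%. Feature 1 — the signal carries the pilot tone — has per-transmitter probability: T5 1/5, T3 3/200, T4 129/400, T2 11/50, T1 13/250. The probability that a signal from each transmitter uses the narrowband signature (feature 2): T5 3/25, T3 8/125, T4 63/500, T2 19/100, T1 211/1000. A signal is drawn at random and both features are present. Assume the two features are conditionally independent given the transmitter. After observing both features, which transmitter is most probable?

Unnormalized posteriors (prior × likelihood):
  T5: 0.04 × 0.2 × 0.12 = 0.00096
  T3: 0.15 × 0.015 × 0.064 = 0.000144
  T4: 0.17 × 0.3225 × 0.126 = 0.00690795
  T2: 0.14 × 0.22 × 0.19 = 0.005852
  T1: 0.5 × 0.052 × 0.211 = 0.005486
Normalizing constant = 0.01934995.
Largest term belongs to T4, so T4 is most probable.

T4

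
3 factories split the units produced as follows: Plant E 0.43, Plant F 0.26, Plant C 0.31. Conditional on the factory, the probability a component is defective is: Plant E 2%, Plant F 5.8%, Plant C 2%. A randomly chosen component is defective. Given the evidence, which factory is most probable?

Plant F

By Bayes' rule, posterior ∝ prior × likelihood:
  Plant E: 0.43 × 0.02 = 0.0086
  Plant F: 0.26 × 0.058 = 0.01508
  Plant C: 0.31 × 0.02 = 0.0062
Normalizing constant = 0.02988.
Largest term belongs to Plant F, so Plant F is most probable.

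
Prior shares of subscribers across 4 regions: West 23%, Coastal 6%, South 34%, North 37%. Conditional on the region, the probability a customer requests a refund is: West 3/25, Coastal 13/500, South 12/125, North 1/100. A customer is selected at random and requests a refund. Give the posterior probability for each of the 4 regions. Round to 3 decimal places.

Prior × likelihood for each hypothesis:
  West: 0.23 × 0.12 = 0.0276
  Coastal: 0.06 × 0.026 = 0.00156
  South: 0.34 × 0.096 = 0.03264
  North: 0.37 × 0.01 = 0.0037
Normalizing constant = 0.0655.
P(West | refund) = 0.0276/0.0655 ≈ 0.421
P(Coastal | refund) = 0.00156/0.0655 ≈ 0.024
P(South | refund) = 0.03264/0.0655 ≈ 0.498
P(North | refund) = 0.0037/0.0655 ≈ 0.056

West 0.421, Coastal 0.024, South 0.498, North 0.056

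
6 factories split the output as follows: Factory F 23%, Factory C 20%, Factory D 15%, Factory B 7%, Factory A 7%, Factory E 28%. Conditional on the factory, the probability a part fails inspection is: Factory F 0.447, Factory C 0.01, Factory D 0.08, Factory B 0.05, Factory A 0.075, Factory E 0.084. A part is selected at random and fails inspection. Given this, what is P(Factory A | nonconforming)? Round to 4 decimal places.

0.0352

Unnormalized posteriors (prior × likelihood):
  Factory F: 0.23 × 0.447 = 0.10281
  Factory C: 0.2 × 0.01 = 0.002
  Factory D: 0.15 × 0.08 = 0.012
  Factory B: 0.07 × 0.05 = 0.0035
  Factory A: 0.07 × 0.075 = 0.00525
  Factory E: 0.28 × 0.084 = 0.02352
Total = 0.14908.
P(Factory A | evidence) = 0.00525 / 0.14908 ≈ 0.0352.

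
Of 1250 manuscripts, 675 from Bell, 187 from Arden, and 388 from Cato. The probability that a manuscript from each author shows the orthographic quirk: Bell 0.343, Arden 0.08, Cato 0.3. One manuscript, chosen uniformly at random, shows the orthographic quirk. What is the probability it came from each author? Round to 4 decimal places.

Bell 0.6380, Arden 0.0412, Cato 0.3208

By Bayes' rule, posterior ∝ prior × likelihood:
  Bell: 0.54 × 0.343 = 0.18522
  Arden: 0.1496 × 0.08 = 0.011968
  Cato: 0.3104 × 0.3 = 0.09312
Normalizing constant = 0.290308.
P(Bell | quirk) = 0.18522/0.290308 ≈ 0.6380
P(Arden | quirk) = 0.011968/0.290308 ≈ 0.0412
P(Cato | quirk) = 0.09312/0.290308 ≈ 0.3208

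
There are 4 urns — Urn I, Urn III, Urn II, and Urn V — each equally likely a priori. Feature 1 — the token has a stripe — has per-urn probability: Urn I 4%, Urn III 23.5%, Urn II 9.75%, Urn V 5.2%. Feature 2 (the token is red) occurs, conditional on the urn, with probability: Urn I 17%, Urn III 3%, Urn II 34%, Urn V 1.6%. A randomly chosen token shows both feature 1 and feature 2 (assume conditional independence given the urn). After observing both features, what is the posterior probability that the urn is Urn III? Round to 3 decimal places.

0.147

Since the prior is uniform, the posterior is proportional to the likelihood:
  Urn I: 0.04 × 0.17 = 0.0068
  Urn III: 0.235 × 0.03 = 0.00705
  Urn II: 0.0975 × 0.34 = 0.03315
  Urn V: 0.052 × 0.016 = 0.000832
Sum = 0.047832.
P(Urn III | evidence) = 0.00705 / 0.047832 ≈ 0.147.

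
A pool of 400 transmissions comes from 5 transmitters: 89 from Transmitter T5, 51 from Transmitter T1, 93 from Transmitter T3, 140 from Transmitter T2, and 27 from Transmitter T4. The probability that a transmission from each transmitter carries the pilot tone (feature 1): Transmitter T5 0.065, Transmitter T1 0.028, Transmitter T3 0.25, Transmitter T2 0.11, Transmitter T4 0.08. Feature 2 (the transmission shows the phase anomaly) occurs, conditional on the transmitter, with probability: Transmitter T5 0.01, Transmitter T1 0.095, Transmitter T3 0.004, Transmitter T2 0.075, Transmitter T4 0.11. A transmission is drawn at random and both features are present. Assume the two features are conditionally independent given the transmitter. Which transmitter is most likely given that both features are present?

Transmitter T2

By Bayes' rule, posterior ∝ prior × likelihood:
  Transmitter T5: 0.2225 × 0.065 × 0.01 = 0.000144625
  Transmitter T1: 0.1275 × 0.028 × 0.095 = 0.00033915
  Transmitter T3: 0.2325 × 0.25 × 0.004 = 0.0002325
  Transmitter T2: 0.35 × 0.11 × 0.075 = 0.0028875
  Transmitter T4: 0.0675 × 0.08 × 0.11 = 0.000594
Total = 0.004197775.
Largest term belongs to Transmitter T2, so Transmitter T2 is most probable.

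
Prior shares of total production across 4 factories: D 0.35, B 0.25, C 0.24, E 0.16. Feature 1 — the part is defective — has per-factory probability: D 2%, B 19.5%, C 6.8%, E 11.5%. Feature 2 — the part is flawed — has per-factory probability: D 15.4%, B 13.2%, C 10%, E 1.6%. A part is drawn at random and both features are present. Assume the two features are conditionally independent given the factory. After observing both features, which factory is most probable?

B

Compute prior × likelihood for every hypothesis:
  D: 0.35 × 0.02 × 0.154 = 0.001078
  B: 0.25 × 0.195 × 0.132 = 0.006435
  C: 0.24 × 0.068 × 0.1 = 0.001632
  E: 0.16 × 0.115 × 0.016 = 0.0002944
Sum = 0.0094394.
Largest term belongs to B, so B is most probable.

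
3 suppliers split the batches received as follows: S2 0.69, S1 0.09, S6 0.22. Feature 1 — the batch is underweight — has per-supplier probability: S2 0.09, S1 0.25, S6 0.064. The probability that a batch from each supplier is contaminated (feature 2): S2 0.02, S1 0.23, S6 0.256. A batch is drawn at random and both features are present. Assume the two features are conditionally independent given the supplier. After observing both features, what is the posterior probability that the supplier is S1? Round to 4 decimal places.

0.5164

Compute prior × likelihood for every hypothesis:
  S2: 0.69 × 0.09 × 0.02 = 0.001242
  S1: 0.09 × 0.25 × 0.23 = 0.005175
  S6: 0.22 × 0.064 × 0.256 = 0.00360448
Sum = 0.01002148.
P(S1 | evidence) = 0.005175 / 0.01002148 ≈ 0.5164.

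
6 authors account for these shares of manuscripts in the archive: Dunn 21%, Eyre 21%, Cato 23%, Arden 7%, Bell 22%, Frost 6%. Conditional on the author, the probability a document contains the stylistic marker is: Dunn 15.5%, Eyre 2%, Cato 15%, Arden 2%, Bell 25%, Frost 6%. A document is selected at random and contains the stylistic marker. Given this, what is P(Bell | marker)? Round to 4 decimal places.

0.4190

Unnormalized posteriors (prior × likelihood):
  Dunn: 0.21 × 0.155 = 0.03255
  Eyre: 0.21 × 0.02 = 0.0042
  Cato: 0.23 × 0.15 = 0.0345
  Arden: 0.07 × 0.02 = 0.0014
  Bell: 0.22 × 0.25 = 0.055
  Frost: 0.06 × 0.06 = 0.0036
Normalizing constant = 0.13125.
P(Bell | evidence) = 0.055 / 0.13125 ≈ 0.4190.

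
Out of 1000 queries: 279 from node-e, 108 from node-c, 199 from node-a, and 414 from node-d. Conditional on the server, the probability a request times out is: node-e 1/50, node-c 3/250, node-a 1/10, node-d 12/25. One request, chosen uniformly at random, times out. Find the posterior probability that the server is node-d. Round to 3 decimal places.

0.881

Unnormalized posteriors (prior × likelihood):
  node-e: 0.279 × 0.02 = 0.00558
  node-c: 0.108 × 0.012 = 0.001296
  node-a: 0.199 × 0.1 = 0.0199
  node-d: 0.414 × 0.48 = 0.19872
Normalizing constant = 0.225496.
P(node-d | evidence) = 0.19872 / 0.225496 ≈ 0.881.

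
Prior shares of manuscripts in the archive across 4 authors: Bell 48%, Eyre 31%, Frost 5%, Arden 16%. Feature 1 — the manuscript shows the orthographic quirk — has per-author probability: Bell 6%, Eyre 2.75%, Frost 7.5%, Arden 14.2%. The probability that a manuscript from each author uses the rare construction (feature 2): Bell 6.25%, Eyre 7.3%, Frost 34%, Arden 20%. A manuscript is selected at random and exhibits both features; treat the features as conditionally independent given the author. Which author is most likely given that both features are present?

Arden

Compute prior × likelihood for every hypothesis:
  Bell: 0.48 × 0.06 × 0.0625 = 0.0018
  Eyre: 0.31 × 0.0275 × 0.073 = 0.000622325
  Frost: 0.05 × 0.075 × 0.34 = 0.001275
  Arden: 0.16 × 0.142 × 0.2 = 0.004544
Total = 0.008241325.
Largest term belongs to Arden, so Arden is most probable.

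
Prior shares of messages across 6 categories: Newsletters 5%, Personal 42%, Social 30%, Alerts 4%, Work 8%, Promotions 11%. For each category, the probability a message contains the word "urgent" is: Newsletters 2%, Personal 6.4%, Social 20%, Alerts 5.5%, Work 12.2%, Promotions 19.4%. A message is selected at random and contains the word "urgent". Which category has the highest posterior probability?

Prior × likelihood for each hypothesis:
  Newsletters: 0.05 × 0.02 = 0.001
  Personal: 0.42 × 0.064 = 0.02688
  Social: 0.3 × 0.2 = 0.06
  Alerts: 0.04 × 0.055 = 0.0022
  Work: 0.08 × 0.122 = 0.00976
  Promotions: 0.11 × 0.194 = 0.02134
Normalizing constant = 0.12118.
Largest term belongs to Social, so Social is most probable.

Social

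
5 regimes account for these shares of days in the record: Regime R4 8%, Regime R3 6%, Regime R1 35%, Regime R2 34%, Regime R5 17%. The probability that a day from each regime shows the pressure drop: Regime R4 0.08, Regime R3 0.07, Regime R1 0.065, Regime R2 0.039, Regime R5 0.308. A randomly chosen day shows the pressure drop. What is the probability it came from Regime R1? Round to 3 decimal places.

0.230

Prior × likelihood for each hypothesis:
  Regime R4: 0.08 × 0.08 = 0.0064
  Regime R3: 0.06 × 0.07 = 0.0042
  Regime R1: 0.35 × 0.065 = 0.02275
  Regime R2: 0.34 × 0.039 = 0.01326
  Regime R5: 0.17 × 0.308 = 0.05236
Normalizing constant = 0.09897.
P(Regime R1 | evidence) = 0.02275 / 0.09897 ≈ 0.230.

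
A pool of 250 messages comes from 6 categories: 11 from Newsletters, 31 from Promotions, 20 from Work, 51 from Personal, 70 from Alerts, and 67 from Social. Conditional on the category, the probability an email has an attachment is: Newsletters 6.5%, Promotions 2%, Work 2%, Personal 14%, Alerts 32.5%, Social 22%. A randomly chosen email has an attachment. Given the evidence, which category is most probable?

Unnormalized posteriors (prior × likelihood):
  Newsletters: 0.044 × 0.065 = 0.00286
  Promotions: 0.124 × 0.02 = 0.00248
  Work: 0.08 × 0.02 = 0.0016
  Personal: 0.204 × 0.14 = 0.02856
  Alerts: 0.28 × 0.325 = 0.091
  Social: 0.268 × 0.22 = 0.05896
Normalizing constant = 0.18546.
Largest term belongs to Alerts, so Alerts is most probable.

Alerts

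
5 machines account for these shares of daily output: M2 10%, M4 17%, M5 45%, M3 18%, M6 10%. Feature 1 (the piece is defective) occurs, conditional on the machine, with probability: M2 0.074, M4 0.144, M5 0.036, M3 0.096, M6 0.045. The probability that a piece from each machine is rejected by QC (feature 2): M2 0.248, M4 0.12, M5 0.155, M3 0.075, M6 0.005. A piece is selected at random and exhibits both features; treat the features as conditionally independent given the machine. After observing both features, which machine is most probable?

M4

Prior × likelihood for each hypothesis:
  M2: 0.1 × 0.074 × 0.248 = 0.0018352
  M4: 0.17 × 0.144 × 0.12 = 0.0029376
  M5: 0.45 × 0.036 × 0.155 = 0.002511
  M3: 0.18 × 0.096 × 0.075 = 0.001296
  M6: 0.1 × 0.045 × 0.005 = 0.0000225
Total = 0.0086023.
Largest term belongs to M4, so M4 is most probable.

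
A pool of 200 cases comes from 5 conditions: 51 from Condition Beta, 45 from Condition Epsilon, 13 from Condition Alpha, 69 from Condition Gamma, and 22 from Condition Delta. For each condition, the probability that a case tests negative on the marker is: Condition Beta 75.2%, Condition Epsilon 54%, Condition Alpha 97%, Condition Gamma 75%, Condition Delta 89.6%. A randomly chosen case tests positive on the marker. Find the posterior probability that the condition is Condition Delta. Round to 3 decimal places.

0.043

Taking complements, P(marker-positive | each) = Condition Beta 0.248, Condition Epsilon 0.46, Condition Alpha 0.03, Condition Gamma 0.25, Condition Delta 0.104.
By Bayes' rule, posterior ∝ prior × likelihood:
  Condition Beta: 0.255 × 0.248 = 0.06324
  Condition Epsilon: 0.225 × 0.46 = 0.1035
  Condition Alpha: 0.065 × 0.03 = 0.00195
  Condition Gamma: 0.345 × 0.25 = 0.08625
  Condition Delta: 0.11 × 0.104 = 0.01144
Sum = 0.26638.
P(Condition Delta | evidence) = 0.01144 / 0.26638 ≈ 0.043.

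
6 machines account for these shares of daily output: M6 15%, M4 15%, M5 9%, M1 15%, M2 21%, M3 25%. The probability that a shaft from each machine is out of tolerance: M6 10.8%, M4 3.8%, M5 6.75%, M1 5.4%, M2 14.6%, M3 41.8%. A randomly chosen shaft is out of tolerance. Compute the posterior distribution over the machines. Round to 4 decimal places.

Compute prior × likelihood for every hypothesis:
  M6: 0.15 × 0.108 = 0.0162
  M4: 0.15 × 0.038 = 0.0057
  M5: 0.09 × 0.0675 = 0.006075
  M1: 0.15 × 0.054 = 0.0081
  M2: 0.21 × 0.146 = 0.03066
  M3: 0.25 × 0.418 = 0.1045
Total = 0.171235.
P(M6 | oversize) = 0.0162/0.171235 ≈ 0.0946
P(M4 | oversize) = 0.0057/0.171235 ≈ 0.0333
P(M5 | oversize) = 0.006075/0.171235 ≈ 0.0355
P(M1 | oversize) = 0.0081/0.171235 ≈ 0.0473
P(M2 | oversize) = 0.03066/0.171235 ≈ 0.1791
P(M3 | oversize) = 0.1045/0.171235 ≈ 0.6103

M6 0.0946, M4 0.0333, M5 0.0355, M1 0.0473, M2 0.1791, M3 0.6103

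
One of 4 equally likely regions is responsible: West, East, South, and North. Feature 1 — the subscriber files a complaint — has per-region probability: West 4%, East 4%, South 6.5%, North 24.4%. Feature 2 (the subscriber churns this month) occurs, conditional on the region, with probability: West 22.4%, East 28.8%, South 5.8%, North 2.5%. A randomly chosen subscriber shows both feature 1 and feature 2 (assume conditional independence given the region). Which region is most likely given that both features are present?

With a uniform prior (1/4 each), posterior ∝ likelihood:
  West: 0.04 × 0.224 = 0.00896
  East: 0.04 × 0.288 = 0.01152
  South: 0.065 × 0.058 = 0.00377
  North: 0.244 × 0.025 = 0.0061
Sum = 0.03035.
Largest term belongs to East, so East is most probable.

East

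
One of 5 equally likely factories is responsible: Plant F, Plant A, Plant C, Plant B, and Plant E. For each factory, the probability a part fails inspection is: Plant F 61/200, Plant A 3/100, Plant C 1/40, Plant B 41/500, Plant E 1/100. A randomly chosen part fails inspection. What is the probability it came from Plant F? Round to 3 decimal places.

0.675

Since the prior is uniform, the posterior is proportional to the likelihood:
  Plant F: 0.305
  Plant A: 0.03
  Plant C: 0.025
  Plant B: 0.082
  Plant E: 0.01
Normalizing constant = 0.452.
P(Plant F | evidence) = 0.305 / 0.452 ≈ 0.675.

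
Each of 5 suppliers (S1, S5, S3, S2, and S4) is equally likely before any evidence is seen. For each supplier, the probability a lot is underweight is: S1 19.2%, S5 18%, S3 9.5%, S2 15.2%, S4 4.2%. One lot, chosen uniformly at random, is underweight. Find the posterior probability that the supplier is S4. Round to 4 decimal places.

0.0635

With a uniform prior (1/5 each), posterior ∝ likelihood:
  S1: 0.192
  S5: 0.18
  S3: 0.095
  S2: 0.152
  S4: 0.042
Total = 0.661.
P(S4 | evidence) = 0.042 / 0.661 ≈ 0.0635.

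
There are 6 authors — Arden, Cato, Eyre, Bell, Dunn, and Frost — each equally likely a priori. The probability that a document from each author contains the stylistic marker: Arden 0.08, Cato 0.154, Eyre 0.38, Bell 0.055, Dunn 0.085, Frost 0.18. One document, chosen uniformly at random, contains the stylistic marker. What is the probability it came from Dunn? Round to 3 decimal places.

0.091

With a uniform prior (1/6 each), posterior ∝ likelihood:
  Arden: 0.08
  Cato: 0.154
  Eyre: 0.38
  Bell: 0.055
  Dunn: 0.085
  Frost: 0.18
Normalizing constant = 0.934.
P(Dunn | evidence) = 0.085 / 0.934 ≈ 0.091.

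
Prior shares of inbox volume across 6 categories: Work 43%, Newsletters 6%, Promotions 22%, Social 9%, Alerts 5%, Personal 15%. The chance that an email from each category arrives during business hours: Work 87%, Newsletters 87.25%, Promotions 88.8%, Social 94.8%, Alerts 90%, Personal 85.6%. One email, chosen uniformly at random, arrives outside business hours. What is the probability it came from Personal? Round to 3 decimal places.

0.181

Taking complements, P(off-hours | each) = Work 0.13, Newsletters 0.1275, Promotions 0.112, Social 0.052, Alerts 0.1, Personal 0.144.
Unnormalized posteriors (prior × likelihood):
  Work: 0.43 × 0.13 = 0.0559
  Newsletters: 0.06 × 0.1275 = 0.00765
  Promotions: 0.22 × 0.112 = 0.02464
  Social: 0.09 × 0.052 = 0.00468
  Alerts: 0.05 × 0.1 = 0.005
  Personal: 0.15 × 0.144 = 0.0216
Normalizing constant = 0.11947.
P(Personal | evidence) = 0.0216 / 0.11947 ≈ 0.181.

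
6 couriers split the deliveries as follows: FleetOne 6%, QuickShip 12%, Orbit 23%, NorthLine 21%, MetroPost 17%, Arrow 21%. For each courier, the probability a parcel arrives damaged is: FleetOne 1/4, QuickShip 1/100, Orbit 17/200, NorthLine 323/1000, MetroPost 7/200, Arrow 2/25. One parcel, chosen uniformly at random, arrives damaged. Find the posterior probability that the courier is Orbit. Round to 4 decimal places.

0.1548

Prior × likelihood for each hypothesis:
  FleetOne: 0.06 × 0.25 = 0.015
  QuickShip: 0.12 × 0.01 = 0.0012
  Orbit: 0.23 × 0.085 = 0.01955
  NorthLine: 0.21 × 0.323 = 0.06783
  MetroPost: 0.17 × 0.035 = 0.00595
  Arrow: 0.21 × 0.08 = 0.0168
Sum = 0.12633.
P(Orbit | evidence) = 0.01955 / 0.12633 ≈ 0.1548.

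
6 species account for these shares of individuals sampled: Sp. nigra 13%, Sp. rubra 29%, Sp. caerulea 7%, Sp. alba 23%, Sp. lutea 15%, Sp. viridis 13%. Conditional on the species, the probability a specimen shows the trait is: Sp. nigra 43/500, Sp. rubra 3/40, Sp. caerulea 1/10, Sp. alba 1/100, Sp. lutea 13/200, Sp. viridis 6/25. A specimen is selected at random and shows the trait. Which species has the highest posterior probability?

Compute prior × likelihood for every hypothesis:
  Sp. nigra: 0.13 × 0.086 = 0.01118
  Sp. rubra: 0.29 × 0.075 = 0.02175
  Sp. caerulea: 0.07 × 0.1 = 0.007
  Sp. alba: 0.23 × 0.01 = 0.0023
  Sp. lutea: 0.15 × 0.065 = 0.00975
  Sp. viridis: 0.13 × 0.24 = 0.0312
Sum = 0.08318.
Largest term belongs to Sp. viridis, so Sp. viridis is most probable.

Sp. viridis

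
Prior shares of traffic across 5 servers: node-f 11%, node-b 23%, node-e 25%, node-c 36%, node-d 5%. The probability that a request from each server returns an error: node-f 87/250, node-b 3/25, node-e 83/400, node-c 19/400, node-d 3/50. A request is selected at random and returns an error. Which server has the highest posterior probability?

node-e

Compute prior × likelihood for every hypothesis:
  node-f: 0.11 × 0.348 = 0.03828
  node-b: 0.23 × 0.12 = 0.0276
  node-e: 0.25 × 0.2075 = 0.051875
  node-c: 0.36 × 0.0475 = 0.0171
  node-d: 0.05 × 0.06 = 0.003
Sum = 0.137855.
Largest term belongs to node-e, so node-e is most probable.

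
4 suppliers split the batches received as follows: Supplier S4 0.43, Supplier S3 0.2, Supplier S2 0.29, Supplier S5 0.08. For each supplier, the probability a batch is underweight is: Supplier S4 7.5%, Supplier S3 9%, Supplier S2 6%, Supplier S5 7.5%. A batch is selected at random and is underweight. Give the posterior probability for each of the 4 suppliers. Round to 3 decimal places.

Prior × likelihood for each hypothesis:
  Supplier S4: 0.43 × 0.075 = 0.03225
  Supplier S3: 0.2 × 0.09 = 0.018
  Supplier S2: 0.29 × 0.06 = 0.0174
  Supplier S5: 0.08 × 0.075 = 0.006
Total = 0.07365.
P(Supplier S4 | underweight) = 0.03225/0.07365 ≈ 0.438
P(Supplier S3 | underweight) = 0.018/0.07365 ≈ 0.244
P(Supplier S2 | underweight) = 0.0174/0.07365 ≈ 0.236
P(Supplier S5 | underweight) = 0.006/0.07365 ≈ 0.081

Supplier S4 0.438, Supplier S3 0.244, Supplier S2 0.236, Supplier S5 0.081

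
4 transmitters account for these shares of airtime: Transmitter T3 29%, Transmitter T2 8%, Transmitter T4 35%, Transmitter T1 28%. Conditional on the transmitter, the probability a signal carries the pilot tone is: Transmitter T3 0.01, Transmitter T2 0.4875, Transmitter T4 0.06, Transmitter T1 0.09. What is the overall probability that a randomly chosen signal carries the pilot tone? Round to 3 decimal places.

Prior × likelihood for each hypothesis:
  Transmitter T3: 0.29 × 0.01 = 0.0029
  Transmitter T2: 0.08 × 0.4875 = 0.039
  Transmitter T4: 0.35 × 0.06 = 0.021
  Transmitter T1: 0.28 × 0.09 = 0.0252
P(pilot) = 0.0029 + 0.039 + 0.021 + 0.0252 = 0.0881 → 0.088.

0.088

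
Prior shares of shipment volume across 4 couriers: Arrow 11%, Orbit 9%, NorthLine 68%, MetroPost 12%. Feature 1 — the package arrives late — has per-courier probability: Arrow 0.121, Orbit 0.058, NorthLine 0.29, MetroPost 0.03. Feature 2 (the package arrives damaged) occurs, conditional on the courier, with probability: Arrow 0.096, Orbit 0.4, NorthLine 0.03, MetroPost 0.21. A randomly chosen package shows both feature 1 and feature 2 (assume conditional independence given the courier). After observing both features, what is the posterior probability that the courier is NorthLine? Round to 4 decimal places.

0.5894

Compute prior × likelihood for every hypothesis:
  Arrow: 0.11 × 0.121 × 0.096 = 0.00127776
  Orbit: 0.09 × 0.058 × 0.4 = 0.002088
  NorthLine: 0.68 × 0.29 × 0.03 = 0.005916
  MetroPost: 0.12 × 0.03 × 0.21 = 0.000756
Normalizing constant = 0.01003776.
P(NorthLine | evidence) = 0.005916 / 0.01003776 ≈ 0.5894.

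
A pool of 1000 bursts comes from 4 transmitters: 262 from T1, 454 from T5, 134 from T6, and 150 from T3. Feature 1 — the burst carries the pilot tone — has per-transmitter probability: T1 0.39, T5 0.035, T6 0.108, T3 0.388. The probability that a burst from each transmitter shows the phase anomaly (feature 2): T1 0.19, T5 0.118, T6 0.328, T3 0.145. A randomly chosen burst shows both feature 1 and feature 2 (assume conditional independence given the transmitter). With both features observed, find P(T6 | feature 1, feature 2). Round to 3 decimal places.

By Bayes' rule, posterior ∝ prior × likelihood:
  T1: 0.262 × 0.39 × 0.19 = 0.0194142
  T5: 0.454 × 0.035 × 0.118 = 0.00187502
  T6: 0.134 × 0.108 × 0.328 = 0.004746816
  T3: 0.15 × 0.388 × 0.145 = 0.008439
Total = 0.034475036.
P(T6 | evidence) = 0.004746816 / 0.034475036 ≈ 0.138.

0.138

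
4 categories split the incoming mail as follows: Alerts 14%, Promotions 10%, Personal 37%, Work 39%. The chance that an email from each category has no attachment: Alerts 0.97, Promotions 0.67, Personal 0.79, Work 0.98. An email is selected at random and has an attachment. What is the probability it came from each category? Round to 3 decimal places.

Alerts 0.034, Promotions 0.269, Personal 0.633, Work 0.064

Taking complements, P(attachment | each) = Alerts 0.03, Promotions 0.33, Personal 0.21, Work 0.02.
By Bayes' rule, posterior ∝ prior × likelihood:
  Alerts: 0.14 × 0.03 = 0.0042
  Promotions: 0.1 × 0.33 = 0.033
  Personal: 0.37 × 0.21 = 0.0777
  Work: 0.39 × 0.02 = 0.0078
Sum = 0.1227.
P(Alerts | attachment) = 0.0042/0.1227 ≈ 0.034
P(Promotions | attachment) = 0.033/0.1227 ≈ 0.269
P(Personal | attachment) = 0.0777/0.1227 ≈ 0.633
P(Work | attachment) = 0.0078/0.1227 ≈ 0.064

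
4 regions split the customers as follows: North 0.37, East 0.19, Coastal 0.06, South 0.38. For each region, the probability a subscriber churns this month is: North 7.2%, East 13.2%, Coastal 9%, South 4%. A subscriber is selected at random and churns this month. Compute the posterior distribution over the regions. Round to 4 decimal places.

North 0.3684, East 0.3468, Coastal 0.0747, South 0.2102

By Bayes' rule, posterior ∝ prior × likelihood:
  North: 0.37 × 0.072 = 0.02664
  East: 0.19 × 0.132 = 0.02508
  Coastal: 0.06 × 0.09 = 0.0054
  South: 0.38 × 0.04 = 0.0152
Sum = 0.07232.
P(North | churn) = 0.02664/0.07232 ≈ 0.3684
P(East | churn) = 0.02508/0.07232 ≈ 0.3468
P(Coastal | churn) = 0.0054/0.07232 ≈ 0.0747
P(South | churn) = 0.0152/0.07232 ≈ 0.2102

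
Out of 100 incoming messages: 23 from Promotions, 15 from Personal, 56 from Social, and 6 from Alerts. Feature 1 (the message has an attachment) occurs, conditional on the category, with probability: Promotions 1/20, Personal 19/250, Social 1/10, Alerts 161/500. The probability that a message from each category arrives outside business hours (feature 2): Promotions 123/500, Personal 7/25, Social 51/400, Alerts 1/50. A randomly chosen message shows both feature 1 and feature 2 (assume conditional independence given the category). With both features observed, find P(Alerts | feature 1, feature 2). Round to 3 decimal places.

0.029

Prior × likelihood for each hypothesis:
  Promotions: 0.23 × 0.05 × 0.246 = 0.002829
  Personal: 0.15 × 0.076 × 0.28 = 0.003192
  Social: 0.56 × 0.1 × 0.1275 = 0.00714
  Alerts: 0.06 × 0.322 × 0.02 = 0.0003864
Normalizing constant = 0.0135474.
P(Alerts | evidence) = 0.0003864 / 0.0135474 ≈ 0.029.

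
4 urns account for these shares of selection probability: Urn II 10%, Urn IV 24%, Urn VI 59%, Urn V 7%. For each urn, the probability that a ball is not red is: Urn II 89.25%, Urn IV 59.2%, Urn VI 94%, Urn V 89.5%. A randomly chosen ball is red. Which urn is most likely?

Taking complements, P(red | each) = Urn II 0.1075, Urn IV 0.408, Urn VI 0.06, Urn V 0.105.
By Bayes' rule, posterior ∝ prior × likelihood:
  Urn II: 0.1 × 0.1075 = 0.01075
  Urn IV: 0.24 × 0.408 = 0.09792
  Urn VI: 0.59 × 0.06 = 0.0354
  Urn V: 0.07 × 0.105 = 0.00735
Total = 0.15142.
Largest term belongs to Urn IV, so Urn IV is most probable.

Urn IV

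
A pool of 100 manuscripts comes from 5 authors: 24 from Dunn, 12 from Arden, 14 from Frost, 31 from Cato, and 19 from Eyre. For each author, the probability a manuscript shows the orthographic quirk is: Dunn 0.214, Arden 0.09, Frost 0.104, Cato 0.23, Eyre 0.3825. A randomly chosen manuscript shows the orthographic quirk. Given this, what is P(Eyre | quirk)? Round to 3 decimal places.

Compute prior × likelihood for every hypothesis:
  Dunn: 0.24 × 0.214 = 0.05136
  Arden: 0.12 × 0.09 = 0.0108
  Frost: 0.14 × 0.104 = 0.01456
  Cato: 0.31 × 0.23 = 0.0713
  Eyre: 0.19 × 0.3825 = 0.072675
Sum = 0.220695.
P(Eyre | evidence) = 0.072675 / 0.220695 ≈ 0.329.

0.329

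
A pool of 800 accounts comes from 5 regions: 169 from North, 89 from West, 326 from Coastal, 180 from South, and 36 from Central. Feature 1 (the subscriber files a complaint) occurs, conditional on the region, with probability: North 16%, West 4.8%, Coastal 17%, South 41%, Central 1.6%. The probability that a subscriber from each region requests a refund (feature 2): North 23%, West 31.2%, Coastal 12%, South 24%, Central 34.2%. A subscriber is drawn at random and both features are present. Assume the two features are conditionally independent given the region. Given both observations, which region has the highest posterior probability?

South

Compute prior × likelihood for every hypothesis:
  North: 0.21125 × 0.16 × 0.23 = 0.007774
  West: 0.11125 × 0.048 × 0.312 = 0.00166608
  Coastal: 0.4075 × 0.17 × 0.12 = 0.008313
  South: 0.225 × 0.41 × 0.24 = 0.02214
  Central: 0.045 × 0.016 × 0.342 = 0.00024624
Normalizing constant = 0.04013932.
Largest term belongs to South, so South is most probable.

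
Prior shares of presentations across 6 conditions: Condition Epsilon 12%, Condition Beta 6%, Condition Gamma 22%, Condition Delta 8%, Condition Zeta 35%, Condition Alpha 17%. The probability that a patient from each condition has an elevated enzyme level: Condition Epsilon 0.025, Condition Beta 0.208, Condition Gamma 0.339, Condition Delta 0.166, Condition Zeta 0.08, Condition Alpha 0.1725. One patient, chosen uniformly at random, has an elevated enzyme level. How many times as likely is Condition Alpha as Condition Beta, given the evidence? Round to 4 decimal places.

2.3498

Prior × likelihood for each hypothesis:
  Condition Epsilon: 0.12 × 0.025 = 0.003
  Condition Beta: 0.06 × 0.208 = 0.01248
  Condition Gamma: 0.22 × 0.339 = 0.07458
  Condition Delta: 0.08 × 0.166 = 0.01328
  Condition Zeta: 0.35 × 0.08 = 0.028
  Condition Alpha: 0.17 × 0.1725 = 0.029325
Sum = 0.160665.
The ratio is 0.029325 / 0.01248 (the normalizer cancels) = 2.3498.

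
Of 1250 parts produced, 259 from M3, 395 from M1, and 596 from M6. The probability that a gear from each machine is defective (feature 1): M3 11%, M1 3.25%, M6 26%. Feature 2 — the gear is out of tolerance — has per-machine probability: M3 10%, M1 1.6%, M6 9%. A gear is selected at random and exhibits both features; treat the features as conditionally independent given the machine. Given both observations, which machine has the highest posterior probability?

By Bayes' rule, posterior ∝ prior × likelihood:
  M3: 0.2072 × 0.11 × 0.1 = 0.0022792
  M1: 0.316 × 0.0325 × 0.016 = 0.00016432
  M6: 0.4768 × 0.26 × 0.09 = 0.01115712
Total = 0.01360064.
Largest term belongs to M6, so M6 is most probable.

M6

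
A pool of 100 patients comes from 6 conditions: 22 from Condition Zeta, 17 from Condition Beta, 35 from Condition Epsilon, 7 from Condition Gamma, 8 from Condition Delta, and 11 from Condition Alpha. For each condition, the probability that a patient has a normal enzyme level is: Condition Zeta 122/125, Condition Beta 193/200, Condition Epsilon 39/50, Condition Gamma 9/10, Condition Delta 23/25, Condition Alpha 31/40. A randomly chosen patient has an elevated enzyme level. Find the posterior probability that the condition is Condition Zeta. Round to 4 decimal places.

0.0418

Taking complements, P(elevated | each) = Condition Zeta 0.024, Condition Beta 0.035, Condition Epsilon 0.22, Condition Gamma 0.1, Condition Delta 0.08, Condition Alpha 0.225.
Compute prior × likelihood for every hypothesis:
  Condition Zeta: 0.22 × 0.024 = 0.00528
  Condition Beta: 0.17 × 0.035 = 0.00595
  Condition Epsilon: 0.35 × 0.22 = 0.077
  Condition Gamma: 0.07 × 0.1 = 0.007
  Condition Delta: 0.08 × 0.08 = 0.0064
  Condition Alpha: 0.11 × 0.225 = 0.02475
Sum = 0.12638.
P(Condition Zeta | evidence) = 0.00528 / 0.12638 ≈ 0.0418.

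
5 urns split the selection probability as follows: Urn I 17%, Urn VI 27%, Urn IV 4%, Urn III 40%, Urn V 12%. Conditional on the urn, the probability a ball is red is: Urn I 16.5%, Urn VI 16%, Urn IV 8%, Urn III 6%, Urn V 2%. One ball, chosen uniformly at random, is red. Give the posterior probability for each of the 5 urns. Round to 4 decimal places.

Urn I 0.2781, Urn VI 0.4284, Urn IV 0.0317, Urn III 0.2380, Urn V 0.0238

By Bayes' rule, posterior ∝ prior × likelihood:
  Urn I: 0.17 × 0.165 = 0.02805
  Urn VI: 0.27 × 0.16 = 0.0432
  Urn IV: 0.04 × 0.08 = 0.0032
  Urn III: 0.4 × 0.06 = 0.024
  Urn V: 0.12 × 0.02 = 0.0024
Sum = 0.10085.
P(Urn I | red) = 0.02805/0.10085 ≈ 0.2781
P(Urn VI | red) = 0.0432/0.10085 ≈ 0.4284
P(Urn IV | red) = 0.0032/0.10085 ≈ 0.0317
P(Urn III | red) = 0.024/0.10085 ≈ 0.2380
P(Urn V | red) = 0.0024/0.10085 ≈ 0.0238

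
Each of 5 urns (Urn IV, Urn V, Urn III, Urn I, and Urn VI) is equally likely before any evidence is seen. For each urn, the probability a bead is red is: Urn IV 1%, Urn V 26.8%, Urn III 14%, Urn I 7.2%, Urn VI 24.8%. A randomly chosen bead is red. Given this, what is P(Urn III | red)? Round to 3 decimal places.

Since the prior is uniform, the posterior is proportional to the likelihood:
  Urn IV: 0.01
  Urn V: 0.268
  Urn III: 0.14
  Urn I: 0.072
  Urn VI: 0.248
Sum = 0.738.
P(Urn III | evidence) = 0.14 / 0.738 ≈ 0.190.

0.190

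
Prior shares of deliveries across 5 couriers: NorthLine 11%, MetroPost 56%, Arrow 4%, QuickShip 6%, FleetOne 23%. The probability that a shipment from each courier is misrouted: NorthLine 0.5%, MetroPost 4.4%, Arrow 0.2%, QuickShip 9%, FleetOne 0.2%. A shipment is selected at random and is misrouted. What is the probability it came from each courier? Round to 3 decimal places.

NorthLine 0.018, MetroPost 0.792, Arrow 0.003, QuickShip 0.173, FleetOne 0.015

Compute prior × likelihood for every hypothesis:
  NorthLine: 0.11 × 0.005 = 0.00055
  MetroPost: 0.56 × 0.044 = 0.02464
  Arrow: 0.04 × 0.002 = 0.00008
  QuickShip: 0.06 × 0.09 = 0.0054
  FleetOne: 0.23 × 0.002 = 0.00046
Total = 0.03113.
P(NorthLine | misrouted) = 0.00055/0.03113 ≈ 0.018
P(MetroPost | misrouted) = 0.02464/0.03113 ≈ 0.792
P(Arrow | misrouted) = 0.00008/0.03113 ≈ 0.003
P(QuickShip | misrouted) = 0.0054/0.03113 ≈ 0.173
P(FleetOne | misrouted) = 0.00046/0.03113 ≈ 0.015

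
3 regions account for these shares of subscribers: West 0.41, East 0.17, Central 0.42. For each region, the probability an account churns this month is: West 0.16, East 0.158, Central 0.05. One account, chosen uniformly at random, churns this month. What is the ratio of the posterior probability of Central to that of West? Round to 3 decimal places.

0.320

By Bayes' rule, posterior ∝ prior × likelihood:
  West: 0.41 × 0.16 = 0.0656
  East: 0.17 × 0.158 = 0.02686
  Central: 0.42 × 0.05 = 0.021
Sum = 0.11346.
The ratio is 0.021 / 0.0656 (the normalizer cancels) = 0.320.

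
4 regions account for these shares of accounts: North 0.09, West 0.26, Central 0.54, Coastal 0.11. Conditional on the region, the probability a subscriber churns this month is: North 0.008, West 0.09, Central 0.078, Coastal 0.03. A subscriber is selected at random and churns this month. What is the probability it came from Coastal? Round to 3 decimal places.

Prior × likelihood for each hypothesis:
  North: 0.09 × 0.008 = 0.00072
  West: 0.26 × 0.09 = 0.0234
  Central: 0.54 × 0.078 = 0.04212
  Coastal: 0.11 × 0.03 = 0.0033
Sum = 0.06954.
P(Coastal | evidence) = 0.0033 / 0.06954 ≈ 0.047.

0.047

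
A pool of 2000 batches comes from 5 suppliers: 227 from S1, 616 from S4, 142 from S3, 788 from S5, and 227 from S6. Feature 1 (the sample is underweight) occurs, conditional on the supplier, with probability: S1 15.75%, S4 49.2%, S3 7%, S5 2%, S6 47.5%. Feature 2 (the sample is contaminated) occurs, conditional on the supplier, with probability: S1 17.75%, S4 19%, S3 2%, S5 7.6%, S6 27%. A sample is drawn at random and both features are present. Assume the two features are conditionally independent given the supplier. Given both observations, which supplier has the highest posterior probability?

S4

Compute prior × likelihood for every hypothesis:
  S1: 0.1135 × 0.1575 × 0.1775 = 0.003173034375
  S4: 0.308 × 0.492 × 0.19 = 0.02879184
  S3: 0.071 × 0.07 × 0.02 = 0.0000994
  S5: 0.394 × 0.02 × 0.076 = 0.00059888
  S6: 0.1135 × 0.475 × 0.27 = 0.014556375
Total = 0.047219529375.
Largest term belongs to S4, so S4 is most probable.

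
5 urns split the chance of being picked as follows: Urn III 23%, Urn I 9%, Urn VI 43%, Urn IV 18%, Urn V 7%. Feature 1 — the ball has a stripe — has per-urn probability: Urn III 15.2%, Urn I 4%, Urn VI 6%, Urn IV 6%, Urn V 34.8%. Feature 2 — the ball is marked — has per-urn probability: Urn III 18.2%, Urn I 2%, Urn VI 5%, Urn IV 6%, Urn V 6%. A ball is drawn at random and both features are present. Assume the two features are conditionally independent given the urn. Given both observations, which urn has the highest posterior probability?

Prior × likelihood for each hypothesis:
  Urn III: 0.23 × 0.152 × 0.182 = 0.00636272
  Urn I: 0.09 × 0.04 × 0.02 = 0.000072
  Urn VI: 0.43 × 0.06 × 0.05 = 0.00129
  Urn IV: 0.18 × 0.06 × 0.06 = 0.000648
  Urn V: 0.07 × 0.348 × 0.06 = 0.0014616
Total = 0.00983432.
Largest term belongs to Urn III, so Urn III is most probable.

Urn III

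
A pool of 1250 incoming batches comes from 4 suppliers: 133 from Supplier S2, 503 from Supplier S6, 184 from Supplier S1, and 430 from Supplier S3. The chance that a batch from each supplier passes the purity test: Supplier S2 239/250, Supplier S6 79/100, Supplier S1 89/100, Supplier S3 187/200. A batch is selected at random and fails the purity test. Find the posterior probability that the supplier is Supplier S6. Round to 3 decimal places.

Taking complements, P(off-spec | each) = Supplier S2 0.044, Supplier S6 0.21, Supplier S1 0.11, Supplier S3 0.065.
Prior × likelihood for each hypothesis:
  Supplier S2: 0.1064 × 0.044 = 0.0046816
  Supplier S6: 0.4024 × 0.21 = 0.084504
  Supplier S1: 0.1472 × 0.11 = 0.016192
  Supplier S3: 0.344 × 0.065 = 0.02236
Sum = 0.1277376.
P(Supplier S6 | evidence) = 0.084504 / 0.1277376 ≈ 0.662.

0.662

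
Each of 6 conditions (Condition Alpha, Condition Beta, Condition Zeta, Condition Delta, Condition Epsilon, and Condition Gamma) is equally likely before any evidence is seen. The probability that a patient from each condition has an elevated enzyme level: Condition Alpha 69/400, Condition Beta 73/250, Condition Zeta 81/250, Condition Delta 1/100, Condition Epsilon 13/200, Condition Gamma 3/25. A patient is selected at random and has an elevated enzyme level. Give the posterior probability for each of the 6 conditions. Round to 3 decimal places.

Since the prior is uniform, the posterior is proportional to the likelihood:
  Condition Alpha: 0.1725
  Condition Beta: 0.292
  Condition Zeta: 0.324
  Condition Delta: 0.01
  Condition Epsilon: 0.065
  Condition Gamma: 0.12
Normalizing constant = 0.9835.
P(Condition Alpha | elevated) = 0.1725/0.9835 ≈ 0.175
P(Condition Beta | elevated) = 0.292/0.9835 ≈ 0.297
P(Condition Zeta | elevated) = 0.324/0.9835 ≈ 0.329
P(Condition Delta | elevated) = 0.01/0.9835 ≈ 0.010
P(Condition Epsilon | elevated) = 0.065/0.9835 ≈ 0.066
P(Condition Gamma | elevated) = 0.12/0.9835 ≈ 0.122

Condition Alpha 0.175, Condition Beta 0.297, Condition Zeta 0.329, Condition Delta 0.010, Condition Epsilon 0.066, Condition Gamma 0.122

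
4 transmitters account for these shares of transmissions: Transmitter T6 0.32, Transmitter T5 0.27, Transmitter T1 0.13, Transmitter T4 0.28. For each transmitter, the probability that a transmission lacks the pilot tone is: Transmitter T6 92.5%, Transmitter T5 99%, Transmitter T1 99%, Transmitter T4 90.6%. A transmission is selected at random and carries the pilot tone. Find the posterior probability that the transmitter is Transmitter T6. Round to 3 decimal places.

0.442

Taking complements, P(pilot | each) = Transmitter T6 0.075, Transmitter T5 0.01, Transmitter T1 0.01, Transmitter T4 0.094.
Compute prior × likelihood for every hypothesis:
  Transmitter T6: 0.32 × 0.075 = 0.024
  Transmitter T5: 0.27 × 0.01 = 0.0027
  Transmitter T1: 0.13 × 0.01 = 0.0013
  Transmitter T4: 0.28 × 0.094 = 0.02632
Total = 0.05432.
P(Transmitter T6 | evidence) = 0.024 / 0.05432 ≈ 0.442.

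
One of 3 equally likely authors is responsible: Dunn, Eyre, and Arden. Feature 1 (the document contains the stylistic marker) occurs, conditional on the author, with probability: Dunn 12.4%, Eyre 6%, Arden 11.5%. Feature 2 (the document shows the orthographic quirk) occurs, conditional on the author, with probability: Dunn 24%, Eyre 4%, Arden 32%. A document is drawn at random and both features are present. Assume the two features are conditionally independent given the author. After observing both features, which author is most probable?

Since the prior is uniform, the posterior is proportional to the likelihood:
  Dunn: 0.124 × 0.24 = 0.02976
  Eyre: 0.06 × 0.04 = 0.0024
  Arden: 0.115 × 0.32 = 0.0368
Sum = 0.06896.
Largest term belongs to Arden, so Arden is most probable.

Arden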